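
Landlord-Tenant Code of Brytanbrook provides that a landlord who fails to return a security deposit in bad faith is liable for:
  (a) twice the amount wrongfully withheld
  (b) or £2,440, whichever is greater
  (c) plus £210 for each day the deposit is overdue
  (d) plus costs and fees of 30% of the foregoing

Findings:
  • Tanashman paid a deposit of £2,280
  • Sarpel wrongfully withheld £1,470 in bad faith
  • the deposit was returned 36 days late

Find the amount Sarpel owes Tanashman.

Doubled: 2 × £1,470 = £2,940
Minimum £2,440: £2,940 meets the minimum, no increase.
Late-return penalty: 36 × £210 = £7,560
Damages plus late penalty: £2,940 + £7,560 = £10,500
Costs and fees: 30% of £10,500 = £3,150
Total recovery: £10,500 + £3,150 = £13,650

£13,650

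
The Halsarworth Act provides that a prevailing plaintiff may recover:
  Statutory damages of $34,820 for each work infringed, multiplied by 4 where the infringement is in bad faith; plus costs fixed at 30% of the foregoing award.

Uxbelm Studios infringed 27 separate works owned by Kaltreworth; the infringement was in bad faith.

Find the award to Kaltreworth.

$4,888,728

Statutory damages: 27 × $34,820 = $940,140
Multiplied by 4: 4 × $940,140 = $3,760,560
Costs: 30% of $3,760,560 = $1,128,168
Award plus costs: $3,760,560 + $1,128,168 = $4,888,728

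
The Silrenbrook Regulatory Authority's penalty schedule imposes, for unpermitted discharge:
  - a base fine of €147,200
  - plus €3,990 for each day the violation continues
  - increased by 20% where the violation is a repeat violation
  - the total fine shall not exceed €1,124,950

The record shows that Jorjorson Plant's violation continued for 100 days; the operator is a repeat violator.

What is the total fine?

Per-day component: 100 × €3,990 = €399,000
Base plus per-day: €147,200 + €399,000 = €546,200
Enhancement: 20% of €546,200 = €109,240
Enhanced fine: €546,200 + €109,240 = €655,440
Cap at €1,124,950: €655,440 is within the cap, no reduction.

Civil penalty: €655,440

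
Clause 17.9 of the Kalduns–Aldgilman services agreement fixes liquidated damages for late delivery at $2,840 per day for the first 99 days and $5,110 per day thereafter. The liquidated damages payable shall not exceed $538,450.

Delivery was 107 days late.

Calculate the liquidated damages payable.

$322,040

First 99 days: 99 × $2,840 = $281,160
Remaining days: (107 − 99) × $5,110 = $40,880
Accrued per-day damages: $281,160 + $40,880 = $322,040
Cap at $538,450: $322,040 is within the cap, no reduction.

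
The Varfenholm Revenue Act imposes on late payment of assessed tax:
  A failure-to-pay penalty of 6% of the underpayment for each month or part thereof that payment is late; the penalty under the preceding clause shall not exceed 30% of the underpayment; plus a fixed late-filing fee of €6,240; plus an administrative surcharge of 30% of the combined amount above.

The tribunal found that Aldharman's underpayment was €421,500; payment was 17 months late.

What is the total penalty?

Accrued rate: 6% × 17 = 102%, capped at 30% → 30%
Failure-to-pay penalty: 30% of €421,500 = €126,450
Penalty before surcharge: €126,450 + €6,240 = €132,690
Administrative surcharge: 30% of €132,690 = €39,807
Total penalty: €132,690 + €39,807 = €172,497

Penalty: €172,497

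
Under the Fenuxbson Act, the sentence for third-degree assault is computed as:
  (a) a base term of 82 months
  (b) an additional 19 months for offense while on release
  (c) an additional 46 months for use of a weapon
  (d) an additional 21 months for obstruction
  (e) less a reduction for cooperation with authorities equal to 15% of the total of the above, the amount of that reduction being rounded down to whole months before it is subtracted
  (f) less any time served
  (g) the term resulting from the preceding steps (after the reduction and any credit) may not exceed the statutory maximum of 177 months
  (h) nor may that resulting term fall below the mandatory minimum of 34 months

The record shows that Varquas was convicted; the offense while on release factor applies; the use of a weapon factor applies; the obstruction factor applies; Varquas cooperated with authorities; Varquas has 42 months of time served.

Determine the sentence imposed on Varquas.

Offense while on release enhancement: +19 months
Use of a weapon enhancement: +46 months
Obstruction enhancement: +21 months
Adjusted term: 82 months + 19 months + 46 months + 21 months = 168 months
Cooperation with authorities reduction: 15% of 168 months = 25 months (rounded down)
After reduction: 168 − 25 = 143 months
Less time served: 143 months − 42 months = 101 months
Cap at 177 months: 101 months is within the cap, no reduction.
Minimum 34 months: 101 months meets the minimum, no increase.

101 months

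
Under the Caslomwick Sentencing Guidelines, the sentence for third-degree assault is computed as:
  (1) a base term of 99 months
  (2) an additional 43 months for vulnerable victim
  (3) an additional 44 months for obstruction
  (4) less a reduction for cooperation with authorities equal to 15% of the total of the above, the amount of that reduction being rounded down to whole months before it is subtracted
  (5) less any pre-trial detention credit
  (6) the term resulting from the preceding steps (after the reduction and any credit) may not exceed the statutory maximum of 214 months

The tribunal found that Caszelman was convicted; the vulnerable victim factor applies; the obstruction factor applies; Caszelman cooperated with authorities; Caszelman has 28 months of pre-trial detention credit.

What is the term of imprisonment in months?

Vulnerable victim enhancement: +43 months
Obstruction enhancement: +44 months
Adjusted term: 99 months + 43 months + 44 months = 186 months
Cooperation with authorities reduction: 15% of 186 months = 27 months (rounded down)
After reduction: 186 − 27 = 159 months
Less pre-trial detention credit: 159 months − 28 months = 131 months
Cap at 214 months: 131 months is within the cap, no reduction.

131 months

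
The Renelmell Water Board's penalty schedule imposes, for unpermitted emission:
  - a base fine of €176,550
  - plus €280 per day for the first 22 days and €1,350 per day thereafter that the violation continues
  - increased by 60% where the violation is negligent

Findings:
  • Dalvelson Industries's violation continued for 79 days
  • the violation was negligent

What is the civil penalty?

€415,456

First 22 days: 22 × €280 = €6,160
Remaining days: (79 − 22) × €1,350 = €76,950
Per-day component: €6,160 + €76,950 = €83,110
Base plus per-day: €176,550 + €83,110 = €259,660
Enhancement: 60% of €259,660 = €155,796
Enhanced fine: €259,660 + €155,796 = €415,456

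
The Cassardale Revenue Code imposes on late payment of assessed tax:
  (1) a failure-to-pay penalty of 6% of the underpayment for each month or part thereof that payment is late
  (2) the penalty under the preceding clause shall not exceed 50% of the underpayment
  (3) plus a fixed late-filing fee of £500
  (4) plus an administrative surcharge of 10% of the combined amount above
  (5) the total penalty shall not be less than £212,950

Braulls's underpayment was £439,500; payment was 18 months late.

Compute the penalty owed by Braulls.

Accrued rate: 6% × 18 = 108%, capped at 50% → 50%
Failure-to-pay penalty: 50% of £439,500 = £219,750
Penalty before surcharge: £219,750 + £500 = £220,250
Administrative surcharge: 10% of £220,250 = £22,025
Total penalty: £220,250 + £22,025 = £242,275
Minimum £212,950: £242,275 meets the minimum, no increase.

£242,275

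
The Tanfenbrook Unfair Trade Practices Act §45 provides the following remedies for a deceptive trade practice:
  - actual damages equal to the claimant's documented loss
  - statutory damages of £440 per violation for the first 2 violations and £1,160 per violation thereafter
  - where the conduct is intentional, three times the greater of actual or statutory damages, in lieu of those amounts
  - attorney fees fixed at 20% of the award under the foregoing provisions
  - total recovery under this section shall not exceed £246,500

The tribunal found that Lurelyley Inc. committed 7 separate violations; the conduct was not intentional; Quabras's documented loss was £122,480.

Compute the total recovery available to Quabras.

£154,992

First 2 violations: 2 × £440 = £880
Remaining violations: (7 − 2) × £1,160 = £5,800
Statutory damages: £880 + £5,800 = £6,680
Conduct not intentional: the in-lieu enhancement does not apply.
Actual plus statutory damages: £122,480 + £6,680 = £129,160
Attorney fees: 20% of £129,160 = £25,832
Total before cap: £129,160 + £25,832 = £154,992
Cap at £246,500: £154,992 is within the cap, no reduction.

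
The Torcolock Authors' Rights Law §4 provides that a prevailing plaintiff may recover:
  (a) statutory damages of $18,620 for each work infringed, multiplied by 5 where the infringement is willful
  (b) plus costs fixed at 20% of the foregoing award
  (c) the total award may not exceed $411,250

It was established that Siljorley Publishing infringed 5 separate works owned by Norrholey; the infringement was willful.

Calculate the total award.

$411,250

Statutory damages: 5 × $18,620 = $93,100
Multiplied by 5: 5 × $93,100 = $465,500
Costs: 20% of $465,500 = $93,100
Award plus costs: $465,500 + $93,100 = $558,600
Cap at $411,250: $558,600 exceeds the cap → $411,250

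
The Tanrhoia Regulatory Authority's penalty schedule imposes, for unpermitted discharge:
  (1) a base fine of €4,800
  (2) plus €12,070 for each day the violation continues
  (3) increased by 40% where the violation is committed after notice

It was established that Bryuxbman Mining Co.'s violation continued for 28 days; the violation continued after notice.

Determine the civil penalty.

Civil penalty: €479,864

Per-day component: 28 × €12,070 = €337,960
Base plus per-day: €4,800 + €337,960 = €342,760
Enhancement: 40% of €342,760 = €137,104
Enhanced fine: €342,760 + €137,104 = €479,864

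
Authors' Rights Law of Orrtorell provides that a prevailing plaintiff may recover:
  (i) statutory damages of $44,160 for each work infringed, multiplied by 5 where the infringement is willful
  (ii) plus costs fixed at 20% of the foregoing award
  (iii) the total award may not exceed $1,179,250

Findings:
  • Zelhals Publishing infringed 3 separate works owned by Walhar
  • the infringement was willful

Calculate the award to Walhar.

$794,880

Statutory damages: 3 × $44,160 = $132,480
Multiplied by 5: 5 × $132,480 = $662,400
Costs: 20% of $662,400 = $132,480
Award plus costs: $662,400 + $132,480 = $794,880
Cap at $1,179,250: $794,880 is within the cap, no reduction.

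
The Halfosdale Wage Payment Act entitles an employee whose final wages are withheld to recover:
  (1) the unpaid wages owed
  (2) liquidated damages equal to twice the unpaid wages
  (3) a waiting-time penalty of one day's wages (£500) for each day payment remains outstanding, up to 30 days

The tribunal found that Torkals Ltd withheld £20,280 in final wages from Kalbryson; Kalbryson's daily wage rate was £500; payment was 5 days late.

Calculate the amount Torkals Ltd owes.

Doubled: 2 × £20,280 = £40,560
Penalty days: min(5, 30) = 5
Waiting-time penalty: 5 × £500 = £2,500
Total award: £20,280 + £40,560 + £2,500 = £63,340

Total award: £63,340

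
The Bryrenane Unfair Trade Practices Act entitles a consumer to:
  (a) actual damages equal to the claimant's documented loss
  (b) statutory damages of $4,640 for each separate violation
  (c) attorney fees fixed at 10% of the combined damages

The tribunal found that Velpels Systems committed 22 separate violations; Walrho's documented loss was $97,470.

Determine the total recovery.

Statutory damages: 22 × $4,640 = $102,080
Combined damages: $97,470 + $102,080 = $199,550
Attorney fees: 10% of $199,550 = $19,955
Total recovery: $199,550 + $19,955 = $219,505

$219,505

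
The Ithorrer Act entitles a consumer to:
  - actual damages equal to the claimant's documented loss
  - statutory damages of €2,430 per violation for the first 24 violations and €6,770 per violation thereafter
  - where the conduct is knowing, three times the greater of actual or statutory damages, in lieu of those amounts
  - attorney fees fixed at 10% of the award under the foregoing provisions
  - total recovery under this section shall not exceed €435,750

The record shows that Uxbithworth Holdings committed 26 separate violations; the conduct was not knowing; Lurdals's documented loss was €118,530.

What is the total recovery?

First 24 violations: 24 × €2,430 = €58,320
Remaining violations: (26 − 24) × €6,770 = €13,540
Statutory damages: €58,320 + €13,540 = €71,860
Conduct not knowing: the in-lieu enhancement does not apply.
Actual plus statutory damages: €118,530 + €71,860 = €190,390
Attorney fees: 10% of €190,390 = €19,039
Total before cap: €190,390 + €19,039 = €209,429
Cap at €435,750: €209,429 is within the cap, no reduction.

€209,429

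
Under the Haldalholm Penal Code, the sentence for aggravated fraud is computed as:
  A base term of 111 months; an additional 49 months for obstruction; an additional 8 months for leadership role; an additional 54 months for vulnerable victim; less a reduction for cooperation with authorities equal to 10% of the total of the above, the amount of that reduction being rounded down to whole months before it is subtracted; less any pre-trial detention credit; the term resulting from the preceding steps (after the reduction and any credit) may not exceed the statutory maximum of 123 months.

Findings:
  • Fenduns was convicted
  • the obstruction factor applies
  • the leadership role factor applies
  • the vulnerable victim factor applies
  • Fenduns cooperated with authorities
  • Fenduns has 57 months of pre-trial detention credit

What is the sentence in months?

Obstruction enhancement: +49 months
Leadership role enhancement: +8 months
Vulnerable victim enhancement: +54 months
Adjusted term: 111 months + 49 months + 8 months + 54 months = 222 months
Cooperation with authorities reduction: 10% of 222 months = 22 months (rounded down)
After reduction: 222 − 22 = 200 months
Less pre-trial detention credit: 200 months − 57 months = 143 months
Cap at 123 months: 143 months exceeds the cap → 123 months

123 months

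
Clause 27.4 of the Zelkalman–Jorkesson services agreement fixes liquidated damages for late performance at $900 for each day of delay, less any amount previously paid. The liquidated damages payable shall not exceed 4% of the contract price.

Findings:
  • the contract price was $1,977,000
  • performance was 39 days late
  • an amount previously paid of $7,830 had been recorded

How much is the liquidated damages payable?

Per-day damages: 39 × $900 = $35,100
Less amount previously paid: $35,100 − $7,830 = $27,270
Cap: 4% of $1,977,000 = $79,080
Cap at $79,080: $27,270 is within the cap, no reduction.

Liquidated damages: $27,270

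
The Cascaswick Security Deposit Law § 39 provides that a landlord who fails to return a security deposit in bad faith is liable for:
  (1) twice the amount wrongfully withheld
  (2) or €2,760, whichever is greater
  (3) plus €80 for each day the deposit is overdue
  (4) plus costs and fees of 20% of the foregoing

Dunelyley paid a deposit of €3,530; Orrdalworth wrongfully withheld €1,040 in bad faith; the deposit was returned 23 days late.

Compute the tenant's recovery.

Doubled: 2 × €1,040 = €2,080
Minimum €2,760: €2,080 is below the minimum → €2,760
Late-return penalty: 23 × €80 = €1,840
Damages plus late penalty: €2,760 + €1,840 = €4,600
Costs and fees: 20% of €4,600 = €920
Total recovery: €4,600 + €920 = €5,520

€5,520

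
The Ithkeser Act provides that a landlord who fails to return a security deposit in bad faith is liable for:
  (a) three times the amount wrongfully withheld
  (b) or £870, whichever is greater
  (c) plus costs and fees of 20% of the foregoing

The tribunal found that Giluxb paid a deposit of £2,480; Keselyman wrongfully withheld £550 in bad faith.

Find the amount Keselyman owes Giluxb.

£1,980

Trebled: 3 × £550 = £1,650
Minimum £870: £1,650 meets the minimum, no increase.
Costs and fees: 20% of £1,650 = £330
Total recovery: £1,650 + £330 = £1,980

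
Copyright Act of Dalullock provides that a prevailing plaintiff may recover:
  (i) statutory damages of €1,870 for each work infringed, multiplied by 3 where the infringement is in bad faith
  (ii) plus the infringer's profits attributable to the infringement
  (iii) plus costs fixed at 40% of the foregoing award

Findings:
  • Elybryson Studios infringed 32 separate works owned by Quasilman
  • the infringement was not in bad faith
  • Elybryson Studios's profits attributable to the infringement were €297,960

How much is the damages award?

€500,920

Statutory damages: 32 × €1,870 = €59,840
Infringement not in bad faith: no ×3 enhancement.
Combined award: €59,840 + €297,960 = €357,800
Costs: 40% of €357,800 = €143,120
Award plus costs: €357,800 + €143,120 = €500,920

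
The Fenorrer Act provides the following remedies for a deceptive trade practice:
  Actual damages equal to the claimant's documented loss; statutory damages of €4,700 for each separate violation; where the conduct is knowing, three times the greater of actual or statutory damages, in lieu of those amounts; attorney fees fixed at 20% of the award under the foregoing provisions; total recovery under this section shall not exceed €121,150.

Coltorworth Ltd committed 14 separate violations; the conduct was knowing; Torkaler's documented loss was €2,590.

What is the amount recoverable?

Statutory damages: 14 × €4,700 = €65,800
Greater of actual damages (€2,590) or statutory damages (€65,800): €65,800
Trebled: 3 × €65,800 = €197,400
Attorney fees: 20% of €197,400 = €39,480
Total before cap: €197,400 + €39,480 = €236,880
Cap at €121,150: €236,880 exceeds the cap → €121,150

€121,150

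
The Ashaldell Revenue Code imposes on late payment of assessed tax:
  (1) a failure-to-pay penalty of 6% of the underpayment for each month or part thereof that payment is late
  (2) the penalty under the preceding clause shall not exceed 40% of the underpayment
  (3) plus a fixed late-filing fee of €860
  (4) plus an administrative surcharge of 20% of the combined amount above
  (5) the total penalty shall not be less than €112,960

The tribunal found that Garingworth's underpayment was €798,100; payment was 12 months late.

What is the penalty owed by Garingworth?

€384,120

Accrued rate: 6% × 12 = 72%, capped at 40% → 40%
Failure-to-pay penalty: 40% of €798,100 = €319,240
Penalty before surcharge: €319,240 + €860 = €320,100
Administrative surcharge: 20% of €320,100 = €64,020
Total penalty: €320,100 + €64,020 = €384,120
Minimum €112,960: €384,120 meets the minimum, no increase.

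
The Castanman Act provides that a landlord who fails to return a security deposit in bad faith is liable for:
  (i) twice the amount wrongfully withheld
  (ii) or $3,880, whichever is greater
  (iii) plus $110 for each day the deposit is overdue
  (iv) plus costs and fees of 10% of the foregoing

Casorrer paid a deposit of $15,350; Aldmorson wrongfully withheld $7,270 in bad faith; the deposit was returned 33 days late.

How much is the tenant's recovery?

Doubled: 2 × $7,270 = $14,540
Minimum $3,880: $14,540 meets the minimum, no increase.
Late-return penalty: 33 × $110 = $3,630
Damages plus late penalty: $14,540 + $3,630 = $18,170
Costs and fees: 10% of $18,170 = $1,817
Total recovery: $18,170 + $1,817 = $19,987

Recovery: $19,987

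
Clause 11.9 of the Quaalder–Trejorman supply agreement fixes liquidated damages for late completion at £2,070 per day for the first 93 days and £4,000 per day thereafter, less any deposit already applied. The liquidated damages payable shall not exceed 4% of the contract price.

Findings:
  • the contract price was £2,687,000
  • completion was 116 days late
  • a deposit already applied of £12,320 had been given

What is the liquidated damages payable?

First 93 days: 93 × £2,070 = £192,510
Remaining days: (116 − 93) × £4,000 = £92,000
Accrued per-day damages: £192,510 + £92,000 = £284,510
Less deposit already applied: £284,510 − £12,320 = £272,190
Cap: 4% of £2,687,000 = £107,480
Cap at £107,480: £272,190 exceeds the cap → £107,480

£107,480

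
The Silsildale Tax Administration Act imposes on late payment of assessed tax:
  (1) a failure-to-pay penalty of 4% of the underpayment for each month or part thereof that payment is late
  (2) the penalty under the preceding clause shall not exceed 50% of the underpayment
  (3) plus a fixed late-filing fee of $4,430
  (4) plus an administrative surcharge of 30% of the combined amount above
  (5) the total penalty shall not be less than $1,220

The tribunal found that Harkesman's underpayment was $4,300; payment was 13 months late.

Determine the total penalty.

$8,554

Accrued rate: 4% × 13 = 52%, capped at 50% → 50%
Failure-to-pay penalty: 50% of $4,300 = $2,150
Penalty before surcharge: $2,150 + $4,430 = $6,580
Administrative surcharge: 30% of $6,580 = $1,974
Total penalty: $6,580 + $1,974 = $8,554
Minimum $1,220: $8,554 meets the minimum, no increase.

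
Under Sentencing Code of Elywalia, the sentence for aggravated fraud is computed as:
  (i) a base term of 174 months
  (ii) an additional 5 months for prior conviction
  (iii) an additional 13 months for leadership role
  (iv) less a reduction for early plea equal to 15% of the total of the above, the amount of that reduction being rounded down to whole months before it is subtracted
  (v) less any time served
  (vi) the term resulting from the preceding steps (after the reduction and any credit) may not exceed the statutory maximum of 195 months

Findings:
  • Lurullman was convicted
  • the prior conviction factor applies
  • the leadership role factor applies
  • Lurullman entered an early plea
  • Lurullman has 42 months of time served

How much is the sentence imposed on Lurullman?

122 months

Prior conviction enhancement: +5 months
Leadership role enhancement: +13 months
Adjusted term: 174 months + 5 months + 13 months = 192 months
Early plea reduction: 15% of 192 months = 28 months (rounded down)
After reduction: 192 − 28 = 164 months
Less time served: 164 months − 42 months = 122 months
Cap at 195 months: 122 months is within the cap, no reduction.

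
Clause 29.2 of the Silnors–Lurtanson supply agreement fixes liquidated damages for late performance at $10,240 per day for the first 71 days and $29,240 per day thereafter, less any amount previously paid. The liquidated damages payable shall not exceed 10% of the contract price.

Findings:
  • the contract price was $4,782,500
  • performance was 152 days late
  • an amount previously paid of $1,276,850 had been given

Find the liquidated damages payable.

First 71 days: 71 × $10,240 = $727,040
Remaining days: (152 − 71) × $29,240 = $2,368,440
Accrued per-day damages: $727,040 + $2,368,440 = $3,095,480
Less amount previously paid: $3,095,480 − $1,276,850 = $1,818,630
Cap: 10% of $4,782,500 = $478,250
Cap at $478,250: $1,818,630 exceeds the cap → $478,250

$478,250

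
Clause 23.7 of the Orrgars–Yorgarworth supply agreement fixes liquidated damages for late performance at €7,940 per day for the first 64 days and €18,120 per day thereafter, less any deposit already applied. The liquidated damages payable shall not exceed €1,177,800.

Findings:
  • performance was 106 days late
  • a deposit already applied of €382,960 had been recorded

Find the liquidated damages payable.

€886,240

First 64 days: 64 × €7,940 = €508,160
Remaining days: (106 − 64) × €18,120 = €761,040
Accrued per-day damages: €508,160 + €761,040 = €1,269,200
Less deposit already applied: €1,269,200 − €382,960 = €886,240
Cap at €1,177,800: €886,240 is within the cap, no reduction.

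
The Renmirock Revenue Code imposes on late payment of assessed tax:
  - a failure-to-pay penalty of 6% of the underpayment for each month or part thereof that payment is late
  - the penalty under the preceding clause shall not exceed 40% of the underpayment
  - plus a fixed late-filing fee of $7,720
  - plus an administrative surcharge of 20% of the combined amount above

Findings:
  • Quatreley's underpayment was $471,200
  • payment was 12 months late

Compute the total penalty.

Accrued rate: 6% × 12 = 72%, capped at 40% → 40%
Failure-to-pay penalty: 40% of $471,200 = $188,480
Penalty before surcharge: $188,480 + $7,720 = $196,200
Administrative surcharge: 20% of $196,200 = $39,240
Total penalty: $196,200 + $39,240 = $235,440

$235,440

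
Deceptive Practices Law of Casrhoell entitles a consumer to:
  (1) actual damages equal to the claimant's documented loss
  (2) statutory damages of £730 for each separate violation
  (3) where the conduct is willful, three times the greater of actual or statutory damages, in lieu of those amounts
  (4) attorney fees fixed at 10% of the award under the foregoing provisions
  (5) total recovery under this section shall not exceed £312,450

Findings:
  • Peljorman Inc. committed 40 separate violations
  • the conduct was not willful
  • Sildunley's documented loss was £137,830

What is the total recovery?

Statutory damages: 40 × £730 = £29,200
Conduct not willful: the in-lieu enhancement does not apply.
Actual plus statutory damages: £137,830 + £29,200 = £167,030
Attorney fees: 10% of £167,030 = £16,703
Total before cap: £167,030 + £16,703 = £183,733
Cap at £312,450: £183,733 is within the cap, no reduction.

£183,733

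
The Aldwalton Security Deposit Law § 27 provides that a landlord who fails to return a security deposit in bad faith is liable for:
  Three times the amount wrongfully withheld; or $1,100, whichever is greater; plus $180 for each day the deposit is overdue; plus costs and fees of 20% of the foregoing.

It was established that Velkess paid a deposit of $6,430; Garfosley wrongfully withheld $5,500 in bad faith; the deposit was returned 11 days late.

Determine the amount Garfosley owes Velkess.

Trebled: 3 × $5,500 = $16,500
Minimum $1,100: $16,500 meets the minimum, no increase.
Late-return penalty: 11 × $180 = $1,980
Damages plus late penalty: $16,500 + $1,980 = $18,480
Costs and fees: 20% of $18,480 = $3,696
Total recovery: $18,480 + $3,696 = $22,176

$22,176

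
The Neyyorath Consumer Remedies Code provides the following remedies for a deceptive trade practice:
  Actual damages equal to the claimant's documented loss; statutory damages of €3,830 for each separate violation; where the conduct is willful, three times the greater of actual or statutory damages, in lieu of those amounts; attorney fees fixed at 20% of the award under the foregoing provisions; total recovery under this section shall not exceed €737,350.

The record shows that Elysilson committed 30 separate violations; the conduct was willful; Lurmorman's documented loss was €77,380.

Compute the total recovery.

€413,640

Statutory damages: 30 × €3,830 = €114,900
Greater of actual damages (€77,380) or statutory damages (€114,900): €114,900
Trebled: 3 × €114,900 = €344,700
Attorney fees: 20% of €344,700 = €68,940
Total before cap: €344,700 + €68,940 = €413,640
Cap at €737,350: €413,640 is within the cap, no reduction.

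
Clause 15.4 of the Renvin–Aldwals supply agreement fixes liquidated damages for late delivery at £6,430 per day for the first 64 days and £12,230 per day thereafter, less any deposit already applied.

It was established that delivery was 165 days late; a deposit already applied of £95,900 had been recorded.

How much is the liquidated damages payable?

First 64 days: 64 × £6,430 = £411,520
Remaining days: (165 − 64) × £12,230 = £1,235,230
Accrued per-day damages: £411,520 + £1,235,230 = £1,646,750
Less deposit already applied: £1,646,750 − £95,900 = £1,550,850

Liquidated damages: £1,550,850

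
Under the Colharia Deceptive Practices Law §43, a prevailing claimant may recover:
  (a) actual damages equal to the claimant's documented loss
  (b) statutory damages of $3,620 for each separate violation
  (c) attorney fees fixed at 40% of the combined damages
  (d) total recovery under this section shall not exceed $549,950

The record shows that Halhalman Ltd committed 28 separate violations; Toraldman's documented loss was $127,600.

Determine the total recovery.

Statutory damages: 28 × $3,620 = $101,360
Combined damages: $127,600 + $101,360 = $228,960
Attorney fees: 40% of $228,960 = $91,584
Total before cap: $228,960 + $91,584 = $320,544
Cap at $549,950: $320,544 is within the cap, no reduction.

Total recovery: $320,544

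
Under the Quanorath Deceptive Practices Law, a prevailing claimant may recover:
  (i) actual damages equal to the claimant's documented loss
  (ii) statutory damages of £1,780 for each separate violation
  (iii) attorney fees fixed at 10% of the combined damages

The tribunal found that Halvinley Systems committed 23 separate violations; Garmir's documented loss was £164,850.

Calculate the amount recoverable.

£226,369

Statutory damages: 23 × £1,780 = £40,940
Combined damages: £164,850 + £40,940 = £205,790
Attorney fees: 10% of £205,790 = £20,579
Total recovery: £205,790 + £20,579 = £226,369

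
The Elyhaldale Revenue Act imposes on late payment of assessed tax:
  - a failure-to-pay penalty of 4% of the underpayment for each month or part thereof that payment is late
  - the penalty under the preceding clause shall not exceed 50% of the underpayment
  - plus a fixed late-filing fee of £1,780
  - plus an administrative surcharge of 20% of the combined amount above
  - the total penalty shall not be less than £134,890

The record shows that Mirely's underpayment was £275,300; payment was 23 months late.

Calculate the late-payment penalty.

£167,316

Accrued rate: 4% × 23 = 92%, capped at 50% → 50%
Failure-to-pay penalty: 50% of £275,300 = £137,650
Penalty before surcharge: £137,650 + £1,780 = £139,430
Administrative surcharge: 20% of £139,430 = £27,886
Total penalty: £139,430 + £27,886 = £167,316
Minimum £134,890: £167,316 meets the minimum, no increase.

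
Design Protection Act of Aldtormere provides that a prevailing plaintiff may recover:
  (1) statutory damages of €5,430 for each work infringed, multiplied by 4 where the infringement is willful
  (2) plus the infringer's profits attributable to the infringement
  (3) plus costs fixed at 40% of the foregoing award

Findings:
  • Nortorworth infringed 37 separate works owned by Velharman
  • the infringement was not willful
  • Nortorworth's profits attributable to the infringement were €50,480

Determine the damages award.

€351,946

Statutory damages: 37 × €5,430 = €200,910
Infringement not willful: no ×4 enhancement.
Combined award: €200,910 + €50,480 = €251,390
Costs: 40% of €251,390 = €100,556
Award plus costs: €251,390 + €100,556 = €351,946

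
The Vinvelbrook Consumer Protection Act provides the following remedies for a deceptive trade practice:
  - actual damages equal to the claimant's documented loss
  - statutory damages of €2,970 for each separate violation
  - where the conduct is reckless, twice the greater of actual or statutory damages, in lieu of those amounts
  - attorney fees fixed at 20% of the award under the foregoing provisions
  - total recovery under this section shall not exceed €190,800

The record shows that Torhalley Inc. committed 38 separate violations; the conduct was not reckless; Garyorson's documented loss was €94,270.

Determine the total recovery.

Statutory damages: 38 × €2,970 = €112,860
Conduct not reckless: the in-lieu enhancement does not apply.
Actual plus statutory damages: €94,270 + €112,860 = €207,130
Attorney fees: 20% of €207,130 = €41,426
Total before cap: €207,130 + €41,426 = €248,556
Cap at €190,800: €248,556 exceeds the cap → €190,800

€190,800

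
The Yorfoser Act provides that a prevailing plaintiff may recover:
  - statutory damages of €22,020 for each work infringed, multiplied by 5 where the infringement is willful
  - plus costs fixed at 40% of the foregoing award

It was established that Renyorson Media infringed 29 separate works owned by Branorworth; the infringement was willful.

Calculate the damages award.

Statutory damages: 29 × €22,020 = €638,580
Multiplied by 5: 5 × €638,580 = €3,192,900
Costs: 40% of €3,192,900 = €1,277,160
Award plus costs: €3,192,900 + €1,277,160 = €4,470,060

€4,470,060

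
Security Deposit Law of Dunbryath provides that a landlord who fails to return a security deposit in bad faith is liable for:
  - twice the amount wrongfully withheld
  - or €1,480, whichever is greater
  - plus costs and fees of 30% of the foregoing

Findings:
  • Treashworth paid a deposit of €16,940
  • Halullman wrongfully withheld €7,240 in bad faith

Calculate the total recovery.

Doubled: 2 × €7,240 = €14,480
Minimum €1,480: €14,480 meets the minimum, no increase.
Costs and fees: 30% of €14,480 = €4,344
Total recovery: €14,480 + €4,344 = €18,824

€18,824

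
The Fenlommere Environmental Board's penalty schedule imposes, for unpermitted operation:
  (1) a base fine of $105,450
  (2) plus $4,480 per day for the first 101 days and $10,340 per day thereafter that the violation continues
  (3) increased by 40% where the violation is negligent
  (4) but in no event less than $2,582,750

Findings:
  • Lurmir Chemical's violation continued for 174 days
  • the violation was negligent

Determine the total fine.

Civil penalty: $2,582,750

First 101 days: 101 × $4,480 = $452,480
Remaining days: (174 − 101) × $10,340 = $754,820
Per-day component: $452,480 + $754,820 = $1,207,300
Base plus per-day: $105,450 + $1,207,300 = $1,312,750
Enhancement: 40% of $1,312,750 = $525,100
Enhanced fine: $1,312,750 + $525,100 = $1,837,850
Minimum $2,582,750: $1,837,850 is below the minimum → $2,582,750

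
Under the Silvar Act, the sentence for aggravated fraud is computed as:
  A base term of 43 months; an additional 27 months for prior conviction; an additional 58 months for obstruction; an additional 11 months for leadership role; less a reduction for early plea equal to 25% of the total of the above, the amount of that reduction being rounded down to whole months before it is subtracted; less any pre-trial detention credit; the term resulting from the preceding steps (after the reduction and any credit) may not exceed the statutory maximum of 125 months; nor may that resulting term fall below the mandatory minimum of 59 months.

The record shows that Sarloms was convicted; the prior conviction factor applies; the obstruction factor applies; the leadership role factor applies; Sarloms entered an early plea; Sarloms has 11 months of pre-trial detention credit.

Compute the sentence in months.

94 months

Prior conviction enhancement: +27 months
Obstruction enhancement: +58 months
Leadership role enhancement: +11 months
Adjusted term: 43 months + 27 months + 58 months + 11 months = 139 months
Early plea reduction: 25% of 139 months = 34 months (rounded down)
After reduction: 139 − 34 = 105 months
Less pre-trial detention credit: 105 months − 11 months = 94 months
Cap at 125 months: 94 months is within the cap, no reduction.
Minimum 59 months: 94 months meets the minimum, no increase.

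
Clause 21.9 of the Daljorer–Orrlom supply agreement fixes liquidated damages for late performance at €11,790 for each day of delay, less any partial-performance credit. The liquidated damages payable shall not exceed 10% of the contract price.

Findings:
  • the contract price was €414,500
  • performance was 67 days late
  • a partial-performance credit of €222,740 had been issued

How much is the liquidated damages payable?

Liquidated damages: €41,450

Per-day damages: 67 × €11,790 = €789,930
Less partial-performance credit: €789,930 − €222,740 = €567,190
Cap: 10% of €414,500 = €41,450
Cap at €41,450: €567,190 exceeds the cap → €41,450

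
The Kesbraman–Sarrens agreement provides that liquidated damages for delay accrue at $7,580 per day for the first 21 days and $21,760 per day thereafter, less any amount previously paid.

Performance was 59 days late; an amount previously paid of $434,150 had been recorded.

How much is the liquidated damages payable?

First 21 days: 21 × $7,580 = $159,180
Remaining days: (59 − 21) × $21,760 = $826,880
Accrued per-day damages: $159,180 + $826,880 = $986,060
Less amount previously paid: $986,060 − $434,150 = $551,910

$551,910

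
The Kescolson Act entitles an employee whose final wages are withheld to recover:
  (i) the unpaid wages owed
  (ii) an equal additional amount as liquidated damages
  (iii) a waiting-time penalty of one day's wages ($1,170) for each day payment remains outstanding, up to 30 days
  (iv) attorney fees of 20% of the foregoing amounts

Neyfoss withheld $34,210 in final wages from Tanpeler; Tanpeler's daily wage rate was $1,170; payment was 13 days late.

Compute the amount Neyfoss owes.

$100,356

Liquidated damages (equal amount): $34,210
Penalty days: min(13, 30) = 13
Waiting-time penalty: 13 × $1,170 = $15,210
Subtotal: $34,210 + $34,210 + $15,210 = $83,630
Attorney fees: 20% of $83,630 = $16,726
Total award: $83,630 + $16,726 = $100,356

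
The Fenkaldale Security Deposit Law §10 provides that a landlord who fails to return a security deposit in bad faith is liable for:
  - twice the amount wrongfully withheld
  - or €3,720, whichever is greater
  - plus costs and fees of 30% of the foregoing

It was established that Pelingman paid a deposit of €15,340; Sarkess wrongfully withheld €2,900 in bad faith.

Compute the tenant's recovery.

€7,540

Doubled: 2 × €2,900 = €5,800
Minimum €3,720: €5,800 meets the minimum, no increase.
Costs and fees: 30% of €5,800 = €1,740
Total recovery: €5,800 + €1,740 = €7,540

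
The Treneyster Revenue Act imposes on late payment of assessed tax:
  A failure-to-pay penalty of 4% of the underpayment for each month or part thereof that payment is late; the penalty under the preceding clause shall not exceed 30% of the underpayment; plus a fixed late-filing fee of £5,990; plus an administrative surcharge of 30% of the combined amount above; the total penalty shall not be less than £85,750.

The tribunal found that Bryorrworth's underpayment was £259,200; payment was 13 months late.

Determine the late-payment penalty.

Accrued rate: 4% × 13 = 52%, capped at 30% → 30%
Failure-to-pay penalty: 30% of £259,200 = £77,760
Penalty before surcharge: £77,760 + £5,990 = £83,750
Administrative surcharge: 30% of £83,750 = £25,125
Total penalty: £83,750 + £25,125 = £108,875
Minimum £85,750: £108,875 meets the minimum, no increase.

Penalty: £108,875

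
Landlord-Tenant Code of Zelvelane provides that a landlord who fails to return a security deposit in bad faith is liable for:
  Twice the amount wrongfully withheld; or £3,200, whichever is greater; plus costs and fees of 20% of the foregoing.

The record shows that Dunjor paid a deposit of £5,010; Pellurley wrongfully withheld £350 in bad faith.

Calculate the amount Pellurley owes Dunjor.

£3,840

Doubled: 2 × £350 = £700
Minimum £3,200: £700 is below the minimum → £3,200
Costs and fees: 20% of £3,200 = £640
Total recovery: £3,200 + £640 = £3,840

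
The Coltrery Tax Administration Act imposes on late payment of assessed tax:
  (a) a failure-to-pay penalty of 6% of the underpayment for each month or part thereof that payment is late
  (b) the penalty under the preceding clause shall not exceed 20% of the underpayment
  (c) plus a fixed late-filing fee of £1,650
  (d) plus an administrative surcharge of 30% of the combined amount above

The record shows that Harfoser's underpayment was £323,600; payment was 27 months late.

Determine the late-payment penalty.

£86,281

Accrued rate: 6% × 27 = 162%, capped at 20% → 20%
Failure-to-pay penalty: 20% of £323,600 = £64,720
Penalty before surcharge: £64,720 + £1,650 = £66,370
Administrative surcharge: 30% of £66,370 = £19,911
Total penalty: £66,370 + £19,911 = £86,281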